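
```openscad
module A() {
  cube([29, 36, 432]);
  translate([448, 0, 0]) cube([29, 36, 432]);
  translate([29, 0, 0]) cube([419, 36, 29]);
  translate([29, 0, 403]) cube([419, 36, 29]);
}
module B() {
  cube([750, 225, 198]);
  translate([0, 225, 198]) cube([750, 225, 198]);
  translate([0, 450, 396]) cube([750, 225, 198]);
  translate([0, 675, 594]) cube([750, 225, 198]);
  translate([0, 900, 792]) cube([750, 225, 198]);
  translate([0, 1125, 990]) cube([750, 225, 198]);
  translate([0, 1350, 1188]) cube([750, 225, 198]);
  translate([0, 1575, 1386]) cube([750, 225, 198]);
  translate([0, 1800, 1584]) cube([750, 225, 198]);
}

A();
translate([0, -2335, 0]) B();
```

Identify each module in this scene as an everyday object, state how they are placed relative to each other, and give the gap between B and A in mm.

A is a picture frame. B is a staircase. The staircase is on the floor beside the picture frame on its −y side. The gap between the staircase and the picture frame is 310 mm.

The staircase's nearest face is 310 mm from the picture frame's −y face.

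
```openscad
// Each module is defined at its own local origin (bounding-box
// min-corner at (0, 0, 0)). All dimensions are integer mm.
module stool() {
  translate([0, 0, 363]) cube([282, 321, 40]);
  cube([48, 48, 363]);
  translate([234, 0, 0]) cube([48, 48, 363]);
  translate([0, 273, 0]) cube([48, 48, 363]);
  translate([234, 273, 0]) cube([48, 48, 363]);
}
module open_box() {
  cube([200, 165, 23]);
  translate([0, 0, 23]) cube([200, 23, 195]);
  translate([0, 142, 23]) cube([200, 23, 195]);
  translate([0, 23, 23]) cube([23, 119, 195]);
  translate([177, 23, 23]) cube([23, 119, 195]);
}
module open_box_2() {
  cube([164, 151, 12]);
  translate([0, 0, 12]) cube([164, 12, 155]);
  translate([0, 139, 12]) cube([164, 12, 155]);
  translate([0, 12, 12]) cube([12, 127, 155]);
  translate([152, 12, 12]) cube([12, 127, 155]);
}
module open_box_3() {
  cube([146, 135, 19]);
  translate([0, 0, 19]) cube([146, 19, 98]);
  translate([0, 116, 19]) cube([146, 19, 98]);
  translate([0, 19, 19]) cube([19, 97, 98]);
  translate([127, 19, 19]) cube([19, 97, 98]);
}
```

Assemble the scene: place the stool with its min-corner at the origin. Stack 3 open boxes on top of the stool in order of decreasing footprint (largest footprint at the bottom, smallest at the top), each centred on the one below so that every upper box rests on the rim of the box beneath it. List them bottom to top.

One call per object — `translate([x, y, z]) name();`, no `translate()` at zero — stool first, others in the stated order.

stool();
translate([41, 78, 403]) open_box();
translate([59, 85, 621]) open_box_2();
translate([68, 93, 788]) open_box_3();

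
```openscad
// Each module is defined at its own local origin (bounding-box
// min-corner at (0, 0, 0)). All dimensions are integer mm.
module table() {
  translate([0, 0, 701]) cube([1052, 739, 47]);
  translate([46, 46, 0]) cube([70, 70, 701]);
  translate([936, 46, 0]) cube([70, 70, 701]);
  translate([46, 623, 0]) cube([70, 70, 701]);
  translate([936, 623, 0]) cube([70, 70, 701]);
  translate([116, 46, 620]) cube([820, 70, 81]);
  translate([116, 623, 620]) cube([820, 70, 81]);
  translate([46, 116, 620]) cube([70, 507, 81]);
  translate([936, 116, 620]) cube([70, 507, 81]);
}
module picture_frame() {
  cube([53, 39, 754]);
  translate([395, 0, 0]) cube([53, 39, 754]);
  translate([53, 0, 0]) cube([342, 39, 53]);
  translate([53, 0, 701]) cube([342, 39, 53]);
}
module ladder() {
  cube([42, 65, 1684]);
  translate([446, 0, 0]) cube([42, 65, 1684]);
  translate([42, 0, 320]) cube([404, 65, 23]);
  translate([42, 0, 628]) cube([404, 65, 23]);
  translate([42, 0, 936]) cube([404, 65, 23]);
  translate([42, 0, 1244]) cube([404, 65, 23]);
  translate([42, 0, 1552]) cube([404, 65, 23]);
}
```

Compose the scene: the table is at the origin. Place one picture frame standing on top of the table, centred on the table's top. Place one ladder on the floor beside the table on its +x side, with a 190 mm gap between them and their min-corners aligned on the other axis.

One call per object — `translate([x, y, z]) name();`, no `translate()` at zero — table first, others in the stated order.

table();
translate([302, 350, 748]) picture_frame();
translate([1242, 0, 0]) ladder();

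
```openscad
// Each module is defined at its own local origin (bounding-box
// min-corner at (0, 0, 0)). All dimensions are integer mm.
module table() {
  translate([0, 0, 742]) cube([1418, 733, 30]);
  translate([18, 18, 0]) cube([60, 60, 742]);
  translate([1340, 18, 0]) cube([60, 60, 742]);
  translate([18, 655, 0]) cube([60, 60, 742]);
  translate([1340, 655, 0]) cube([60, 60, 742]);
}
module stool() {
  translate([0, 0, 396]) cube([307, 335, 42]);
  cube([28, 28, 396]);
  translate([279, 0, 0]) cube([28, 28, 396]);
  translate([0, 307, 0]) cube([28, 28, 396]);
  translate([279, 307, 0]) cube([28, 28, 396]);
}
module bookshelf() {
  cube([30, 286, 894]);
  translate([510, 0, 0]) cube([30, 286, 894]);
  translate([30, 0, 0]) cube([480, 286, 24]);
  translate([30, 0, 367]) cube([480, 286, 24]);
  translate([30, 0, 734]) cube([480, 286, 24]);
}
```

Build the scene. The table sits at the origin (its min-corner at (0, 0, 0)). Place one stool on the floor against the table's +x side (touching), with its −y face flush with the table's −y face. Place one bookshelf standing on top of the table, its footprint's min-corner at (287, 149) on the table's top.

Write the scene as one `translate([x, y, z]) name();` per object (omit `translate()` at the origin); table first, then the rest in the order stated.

table();
translate([1418, 0, 0]) stool();
translate([287, 149, 772]) bookshelf();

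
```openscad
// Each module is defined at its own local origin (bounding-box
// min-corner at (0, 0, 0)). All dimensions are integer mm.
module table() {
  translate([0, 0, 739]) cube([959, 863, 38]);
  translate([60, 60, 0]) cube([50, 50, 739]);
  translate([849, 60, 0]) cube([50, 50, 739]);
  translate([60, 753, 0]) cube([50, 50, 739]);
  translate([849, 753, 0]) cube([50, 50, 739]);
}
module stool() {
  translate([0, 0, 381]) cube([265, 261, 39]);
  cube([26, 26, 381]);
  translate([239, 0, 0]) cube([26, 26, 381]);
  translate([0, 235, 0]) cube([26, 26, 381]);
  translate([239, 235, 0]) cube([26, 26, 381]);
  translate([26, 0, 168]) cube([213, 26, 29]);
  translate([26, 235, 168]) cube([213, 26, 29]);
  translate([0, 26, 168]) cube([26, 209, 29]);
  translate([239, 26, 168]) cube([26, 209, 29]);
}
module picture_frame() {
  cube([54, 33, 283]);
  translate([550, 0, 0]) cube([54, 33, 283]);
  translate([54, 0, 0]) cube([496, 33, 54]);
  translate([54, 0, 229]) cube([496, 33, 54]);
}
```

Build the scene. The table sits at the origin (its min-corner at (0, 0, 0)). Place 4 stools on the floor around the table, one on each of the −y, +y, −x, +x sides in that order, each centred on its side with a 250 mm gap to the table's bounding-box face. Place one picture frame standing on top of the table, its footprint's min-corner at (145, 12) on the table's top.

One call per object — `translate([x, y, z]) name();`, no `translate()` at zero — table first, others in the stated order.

table();
translate([347, -511, 0]) stool();
translate([347, 1113, 0]) stool();
translate([-515, 301, 0]) stool();
translate([1209, 301, 0]) stool();
translate([145, 12, 777]) picture_frame();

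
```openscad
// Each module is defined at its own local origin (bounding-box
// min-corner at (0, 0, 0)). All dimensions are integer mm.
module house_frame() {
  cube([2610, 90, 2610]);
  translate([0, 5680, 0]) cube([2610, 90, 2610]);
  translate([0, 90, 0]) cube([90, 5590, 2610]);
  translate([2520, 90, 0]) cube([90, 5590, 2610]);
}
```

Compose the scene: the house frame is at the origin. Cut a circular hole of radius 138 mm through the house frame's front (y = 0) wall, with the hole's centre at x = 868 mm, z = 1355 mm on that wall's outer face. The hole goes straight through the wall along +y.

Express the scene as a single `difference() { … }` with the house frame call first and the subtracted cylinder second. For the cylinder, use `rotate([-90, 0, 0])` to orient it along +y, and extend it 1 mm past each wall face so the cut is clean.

difference() {
  house_frame();
  translate([868, -1, 1355]) rotate([-90, 0, 0]) cylinder(h = 92, r = 138);
}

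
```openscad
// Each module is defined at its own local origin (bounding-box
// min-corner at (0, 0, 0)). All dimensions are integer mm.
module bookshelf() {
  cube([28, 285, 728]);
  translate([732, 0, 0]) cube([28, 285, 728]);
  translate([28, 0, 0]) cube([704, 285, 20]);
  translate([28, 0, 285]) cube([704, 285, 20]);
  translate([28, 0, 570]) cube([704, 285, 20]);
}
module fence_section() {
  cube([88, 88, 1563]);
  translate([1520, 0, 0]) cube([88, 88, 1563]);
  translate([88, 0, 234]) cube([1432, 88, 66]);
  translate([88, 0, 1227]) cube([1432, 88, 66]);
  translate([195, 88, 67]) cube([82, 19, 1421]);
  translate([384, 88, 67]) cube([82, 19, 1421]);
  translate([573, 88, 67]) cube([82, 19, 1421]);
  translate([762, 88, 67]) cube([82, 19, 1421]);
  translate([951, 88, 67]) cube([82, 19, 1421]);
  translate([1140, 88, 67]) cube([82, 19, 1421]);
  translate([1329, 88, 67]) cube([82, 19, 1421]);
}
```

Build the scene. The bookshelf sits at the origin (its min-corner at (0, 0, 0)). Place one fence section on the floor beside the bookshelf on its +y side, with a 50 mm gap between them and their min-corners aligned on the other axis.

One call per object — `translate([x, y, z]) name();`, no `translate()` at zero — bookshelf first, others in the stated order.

bookshelf();
translate([0, 335, 0]) fence_section();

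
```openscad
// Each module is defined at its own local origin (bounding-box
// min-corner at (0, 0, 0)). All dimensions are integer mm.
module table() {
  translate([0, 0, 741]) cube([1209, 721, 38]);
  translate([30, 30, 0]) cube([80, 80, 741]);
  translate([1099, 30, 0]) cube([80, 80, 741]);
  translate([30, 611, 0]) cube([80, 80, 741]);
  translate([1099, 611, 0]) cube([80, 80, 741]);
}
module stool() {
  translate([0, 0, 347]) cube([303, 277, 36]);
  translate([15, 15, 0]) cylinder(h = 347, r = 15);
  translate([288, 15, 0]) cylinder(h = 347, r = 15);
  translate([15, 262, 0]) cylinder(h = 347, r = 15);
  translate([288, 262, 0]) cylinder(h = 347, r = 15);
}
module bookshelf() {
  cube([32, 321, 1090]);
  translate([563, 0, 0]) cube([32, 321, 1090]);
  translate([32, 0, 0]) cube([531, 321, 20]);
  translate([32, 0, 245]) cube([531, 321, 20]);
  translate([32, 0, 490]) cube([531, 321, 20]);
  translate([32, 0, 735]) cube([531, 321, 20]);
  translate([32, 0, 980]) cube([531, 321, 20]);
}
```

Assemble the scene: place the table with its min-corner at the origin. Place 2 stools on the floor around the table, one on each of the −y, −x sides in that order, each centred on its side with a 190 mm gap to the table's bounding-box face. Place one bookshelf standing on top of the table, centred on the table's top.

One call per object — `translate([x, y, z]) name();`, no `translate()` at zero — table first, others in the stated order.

table();
translate([453, -467, 0]) stool();
translate([-493, 222, 0]) stool();
translate([307, 200, 779]) bookshelf();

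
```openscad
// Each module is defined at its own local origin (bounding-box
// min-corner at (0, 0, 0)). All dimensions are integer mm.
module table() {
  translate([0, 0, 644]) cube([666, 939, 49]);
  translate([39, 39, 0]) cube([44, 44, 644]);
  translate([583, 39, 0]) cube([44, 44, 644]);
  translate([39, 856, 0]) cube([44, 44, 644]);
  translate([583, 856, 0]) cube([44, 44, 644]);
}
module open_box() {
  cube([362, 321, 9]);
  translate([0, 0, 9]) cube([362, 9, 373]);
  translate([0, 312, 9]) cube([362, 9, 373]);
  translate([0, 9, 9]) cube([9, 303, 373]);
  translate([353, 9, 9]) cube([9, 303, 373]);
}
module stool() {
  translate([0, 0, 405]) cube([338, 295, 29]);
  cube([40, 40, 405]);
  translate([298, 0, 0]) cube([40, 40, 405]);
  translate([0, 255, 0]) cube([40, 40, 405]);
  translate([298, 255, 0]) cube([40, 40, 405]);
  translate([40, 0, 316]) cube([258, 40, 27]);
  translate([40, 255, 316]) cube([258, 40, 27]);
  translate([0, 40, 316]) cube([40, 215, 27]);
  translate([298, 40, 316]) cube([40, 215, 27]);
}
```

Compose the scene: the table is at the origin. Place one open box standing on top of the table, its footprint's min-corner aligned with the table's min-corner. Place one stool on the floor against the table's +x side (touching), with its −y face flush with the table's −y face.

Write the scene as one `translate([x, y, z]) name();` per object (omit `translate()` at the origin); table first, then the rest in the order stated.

table();
translate([0, 0, 693]) open_box();
translate([666, 0, 0]) stool();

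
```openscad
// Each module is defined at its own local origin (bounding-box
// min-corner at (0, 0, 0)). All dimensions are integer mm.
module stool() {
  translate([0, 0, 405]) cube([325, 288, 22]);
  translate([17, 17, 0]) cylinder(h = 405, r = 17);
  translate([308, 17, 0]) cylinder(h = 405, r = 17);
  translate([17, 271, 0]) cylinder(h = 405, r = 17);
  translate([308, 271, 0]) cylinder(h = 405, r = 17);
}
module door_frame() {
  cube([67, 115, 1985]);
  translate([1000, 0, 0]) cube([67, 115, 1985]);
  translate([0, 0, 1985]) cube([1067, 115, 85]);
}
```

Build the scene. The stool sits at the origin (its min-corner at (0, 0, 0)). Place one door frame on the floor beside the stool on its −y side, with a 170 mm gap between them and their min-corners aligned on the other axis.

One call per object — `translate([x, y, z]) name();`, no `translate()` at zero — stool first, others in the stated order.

stool();
translate([0, -285, 0]) door_frame();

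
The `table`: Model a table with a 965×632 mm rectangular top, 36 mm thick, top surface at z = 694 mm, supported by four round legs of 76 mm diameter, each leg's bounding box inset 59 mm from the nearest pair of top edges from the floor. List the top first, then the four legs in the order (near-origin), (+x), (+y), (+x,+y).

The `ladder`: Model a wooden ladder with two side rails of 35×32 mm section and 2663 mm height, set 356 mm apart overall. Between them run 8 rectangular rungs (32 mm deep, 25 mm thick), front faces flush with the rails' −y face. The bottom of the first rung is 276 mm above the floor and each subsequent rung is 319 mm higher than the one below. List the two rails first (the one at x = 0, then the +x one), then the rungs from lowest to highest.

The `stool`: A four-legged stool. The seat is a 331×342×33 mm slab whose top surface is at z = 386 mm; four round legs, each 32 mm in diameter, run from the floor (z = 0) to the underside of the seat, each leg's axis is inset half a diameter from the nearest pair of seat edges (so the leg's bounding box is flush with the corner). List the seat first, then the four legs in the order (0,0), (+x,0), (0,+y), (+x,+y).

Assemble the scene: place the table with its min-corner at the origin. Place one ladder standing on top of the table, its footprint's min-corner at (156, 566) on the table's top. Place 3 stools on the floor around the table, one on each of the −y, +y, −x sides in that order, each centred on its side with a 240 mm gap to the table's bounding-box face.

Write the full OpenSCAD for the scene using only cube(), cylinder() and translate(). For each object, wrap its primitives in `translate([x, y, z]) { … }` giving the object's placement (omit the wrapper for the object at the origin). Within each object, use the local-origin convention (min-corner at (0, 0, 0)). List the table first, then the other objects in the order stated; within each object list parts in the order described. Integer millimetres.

translate([0, 0, 658]) cube([965, 632, 36]);
translate([97, 97, 0]) cylinder(h = 658, r = 38);
translate([868, 97, 0]) cylinder(h = 658, r = 38);
translate([97, 535, 0]) cylinder(h = 658, r = 38);
translate([868, 535, 0]) cylinder(h = 658, r = 38);
translate([156, 566, 694]) {
  cube([35, 32, 2663]);
  translate([321, 0, 0]) cube([35, 32, 2663]);
  translate([35, 0, 276]) cube([286, 32, 25]);
  translate([35, 0, 595]) cube([286, 32, 25]);
  translate([35, 0, 914]) cube([286, 32, 25]);
  translate([35, 0, 1233]) cube([286, 32, 25]);
  translate([35, 0, 1552]) cube([286, 32, 25]);
  translate([35, 0, 1871]) cube([286, 32, 25]);
  translate([35, 0, 2190]) cube([286, 32, 25]);
  translate([35, 0, 2509]) cube([286, 32, 25]);
}
translate([317, -582, 0]) {
  translate([0, 0, 353]) cube([331, 342, 33]);
  translate([16, 16, 0]) cylinder(h = 353, r = 16);
  translate([315, 16, 0]) cylinder(h = 353, r = 16);
  translate([16, 326, 0]) cylinder(h = 353, r = 16);
  translate([315, 326, 0]) cylinder(h = 353, r = 16);
}
translate([317, 872, 0]) {
  translate([0, 0, 353]) cube([331, 342, 33]);
  translate([16, 16, 0]) cylinder(h = 353, r = 16);
  translate([315, 16, 0]) cylinder(h = 353, r = 16);
  translate([16, 326, 0]) cylinder(h = 353, r = 16);
  translate([315, 326, 0]) cylinder(h = 353, r = 16);
}
translate([-571, 145, 0]) {
  translate([0, 0, 353]) cube([331, 342, 33]);
  translate([16, 16, 0]) cylinder(h = 353, r = 16);
  translate([315, 16, 0]) cylinder(h = 353, r = 16);
  translate([16, 326, 0]) cylinder(h = 353, r = 16);
  translate([315, 326, 0]) cylinder(h = 353, r = 16);
}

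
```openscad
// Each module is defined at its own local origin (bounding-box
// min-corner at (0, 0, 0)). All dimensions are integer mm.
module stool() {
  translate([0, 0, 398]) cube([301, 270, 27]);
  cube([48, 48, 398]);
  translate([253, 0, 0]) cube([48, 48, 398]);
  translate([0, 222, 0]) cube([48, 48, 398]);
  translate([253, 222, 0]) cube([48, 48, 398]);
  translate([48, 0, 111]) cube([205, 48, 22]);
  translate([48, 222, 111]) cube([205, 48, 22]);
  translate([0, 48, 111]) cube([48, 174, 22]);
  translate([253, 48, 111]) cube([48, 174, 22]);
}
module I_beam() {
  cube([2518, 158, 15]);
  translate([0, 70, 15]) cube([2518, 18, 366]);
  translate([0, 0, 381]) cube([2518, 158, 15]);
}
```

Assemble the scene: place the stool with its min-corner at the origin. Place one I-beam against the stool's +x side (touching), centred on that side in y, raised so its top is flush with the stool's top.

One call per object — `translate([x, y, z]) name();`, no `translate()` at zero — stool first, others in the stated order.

stool();
translate([301, 56, 29]) I_beam();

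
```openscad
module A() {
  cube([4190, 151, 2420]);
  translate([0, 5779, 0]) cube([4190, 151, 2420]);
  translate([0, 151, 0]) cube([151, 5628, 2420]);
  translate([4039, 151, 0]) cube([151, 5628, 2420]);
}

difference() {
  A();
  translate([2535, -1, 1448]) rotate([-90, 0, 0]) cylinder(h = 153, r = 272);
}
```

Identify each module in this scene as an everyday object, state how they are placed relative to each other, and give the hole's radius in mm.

A is a house frame. The house frame has a circular hole through its front wall. The hole's radius is 272 mm.

The subtracted cylinder has r = 272 mm.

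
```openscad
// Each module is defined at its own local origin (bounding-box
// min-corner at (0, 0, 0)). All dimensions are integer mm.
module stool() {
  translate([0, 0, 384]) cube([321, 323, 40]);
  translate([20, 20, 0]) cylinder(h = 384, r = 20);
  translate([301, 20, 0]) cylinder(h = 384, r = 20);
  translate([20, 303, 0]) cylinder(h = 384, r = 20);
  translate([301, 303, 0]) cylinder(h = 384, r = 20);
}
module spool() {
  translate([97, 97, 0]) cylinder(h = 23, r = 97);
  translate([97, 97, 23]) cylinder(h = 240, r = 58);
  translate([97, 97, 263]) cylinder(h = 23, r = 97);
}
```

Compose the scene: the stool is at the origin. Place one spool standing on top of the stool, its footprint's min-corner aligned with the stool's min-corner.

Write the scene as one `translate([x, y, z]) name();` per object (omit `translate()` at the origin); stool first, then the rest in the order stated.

stool();
translate([0, 0, 424]) spool();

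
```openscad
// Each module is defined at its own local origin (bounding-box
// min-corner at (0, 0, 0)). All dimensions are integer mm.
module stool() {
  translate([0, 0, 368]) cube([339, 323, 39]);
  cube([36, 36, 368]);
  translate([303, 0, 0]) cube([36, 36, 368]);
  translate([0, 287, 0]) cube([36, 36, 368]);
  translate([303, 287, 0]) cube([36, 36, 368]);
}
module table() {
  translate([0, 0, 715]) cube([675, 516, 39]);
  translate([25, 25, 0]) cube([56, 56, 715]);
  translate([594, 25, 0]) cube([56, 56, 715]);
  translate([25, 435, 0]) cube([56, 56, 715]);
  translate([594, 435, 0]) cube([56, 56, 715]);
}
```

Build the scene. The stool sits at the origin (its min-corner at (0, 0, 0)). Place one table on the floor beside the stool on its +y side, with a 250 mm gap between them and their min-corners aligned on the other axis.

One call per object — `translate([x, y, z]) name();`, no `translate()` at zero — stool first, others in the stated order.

stool();
translate([0, 573, 0]) table();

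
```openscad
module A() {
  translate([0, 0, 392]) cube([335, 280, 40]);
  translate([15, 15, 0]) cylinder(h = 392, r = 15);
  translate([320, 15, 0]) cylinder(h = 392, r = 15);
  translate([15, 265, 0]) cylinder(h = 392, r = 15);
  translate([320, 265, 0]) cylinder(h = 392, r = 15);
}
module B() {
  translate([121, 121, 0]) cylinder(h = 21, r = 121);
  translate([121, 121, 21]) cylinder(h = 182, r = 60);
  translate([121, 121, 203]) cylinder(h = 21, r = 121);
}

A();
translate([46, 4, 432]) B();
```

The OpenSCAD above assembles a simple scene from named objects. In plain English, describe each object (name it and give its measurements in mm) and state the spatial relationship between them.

A is a simple wooden stool: a rectangular seat 335 mm (x) by 280 mm (y), 40 mm thick, top face at z = 432 mm, on four round legs, each 30 mm in diameter. The legs rest on z = 0, each leg's axis is inset half a diameter from the nearest pair of seat edges (so the leg's bounding box is flush with the corner).

B is a spool: two coaxial disc flanges of radius 121 mm and thickness 21 mm, joined by a core cylinder of radius 60 mm and height 182 mm. The lower flange rests on z = 0 and the three cylinders share a vertical axis.

The spool is on top of the stool.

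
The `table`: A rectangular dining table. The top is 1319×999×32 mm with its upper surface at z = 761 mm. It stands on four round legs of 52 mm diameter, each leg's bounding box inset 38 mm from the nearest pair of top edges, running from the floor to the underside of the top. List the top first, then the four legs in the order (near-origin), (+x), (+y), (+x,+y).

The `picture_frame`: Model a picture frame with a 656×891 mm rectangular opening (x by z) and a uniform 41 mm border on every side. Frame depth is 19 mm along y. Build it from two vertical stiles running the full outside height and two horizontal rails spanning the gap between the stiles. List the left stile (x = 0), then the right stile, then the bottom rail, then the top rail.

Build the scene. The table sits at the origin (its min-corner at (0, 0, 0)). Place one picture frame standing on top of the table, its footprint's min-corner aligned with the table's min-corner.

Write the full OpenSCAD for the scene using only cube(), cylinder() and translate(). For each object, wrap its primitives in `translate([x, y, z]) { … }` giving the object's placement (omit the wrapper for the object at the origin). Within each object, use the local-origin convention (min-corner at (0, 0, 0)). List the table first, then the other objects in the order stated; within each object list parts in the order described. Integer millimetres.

translate([0, 0, 729]) cube([1319, 999, 32]);
translate([64, 64, 0]) cylinder(h = 729, r = 26);
translate([1255, 64, 0]) cylinder(h = 729, r = 26);
translate([64, 935, 0]) cylinder(h = 729, r = 26);
translate([1255, 935, 0]) cylinder(h = 729, r = 26);
translate([0, 0, 761]) {
  cube([41, 19, 973]);
  translate([697, 0, 0]) cube([41, 19, 973]);
  translate([41, 0, 0]) cube([656, 19, 41]);
  translate([41, 0, 932]) cube([656, 19, 41]);
}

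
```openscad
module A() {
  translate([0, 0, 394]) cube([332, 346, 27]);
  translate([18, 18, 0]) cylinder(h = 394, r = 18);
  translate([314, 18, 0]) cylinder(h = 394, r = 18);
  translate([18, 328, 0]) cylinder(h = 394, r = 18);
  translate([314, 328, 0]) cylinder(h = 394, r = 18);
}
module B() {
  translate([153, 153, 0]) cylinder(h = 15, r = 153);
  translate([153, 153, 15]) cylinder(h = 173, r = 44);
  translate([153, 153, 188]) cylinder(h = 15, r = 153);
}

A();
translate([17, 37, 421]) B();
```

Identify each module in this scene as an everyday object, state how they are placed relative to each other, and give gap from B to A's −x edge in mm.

The spool's min-x is at 17; the stool's min-x is 0; gap = 17 mm.

A is a stool. B is a spool. The spool is on top of the stool. The gap from the spool to the stool's −x edge is 17 mm.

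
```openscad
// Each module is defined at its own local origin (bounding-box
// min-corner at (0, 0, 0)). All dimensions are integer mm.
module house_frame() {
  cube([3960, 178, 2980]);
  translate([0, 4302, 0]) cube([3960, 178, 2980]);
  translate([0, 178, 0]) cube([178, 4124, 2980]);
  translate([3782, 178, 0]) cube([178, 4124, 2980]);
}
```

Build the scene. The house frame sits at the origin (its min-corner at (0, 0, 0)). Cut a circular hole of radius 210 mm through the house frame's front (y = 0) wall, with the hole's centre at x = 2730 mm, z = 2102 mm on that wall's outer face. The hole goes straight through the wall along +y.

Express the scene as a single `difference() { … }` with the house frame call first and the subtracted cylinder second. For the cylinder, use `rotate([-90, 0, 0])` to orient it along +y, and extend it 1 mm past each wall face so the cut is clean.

difference() {
  house_frame();
  translate([2730, -1, 2102]) rotate([-90, 0, 0]) cylinder(h = 180, r = 210);
}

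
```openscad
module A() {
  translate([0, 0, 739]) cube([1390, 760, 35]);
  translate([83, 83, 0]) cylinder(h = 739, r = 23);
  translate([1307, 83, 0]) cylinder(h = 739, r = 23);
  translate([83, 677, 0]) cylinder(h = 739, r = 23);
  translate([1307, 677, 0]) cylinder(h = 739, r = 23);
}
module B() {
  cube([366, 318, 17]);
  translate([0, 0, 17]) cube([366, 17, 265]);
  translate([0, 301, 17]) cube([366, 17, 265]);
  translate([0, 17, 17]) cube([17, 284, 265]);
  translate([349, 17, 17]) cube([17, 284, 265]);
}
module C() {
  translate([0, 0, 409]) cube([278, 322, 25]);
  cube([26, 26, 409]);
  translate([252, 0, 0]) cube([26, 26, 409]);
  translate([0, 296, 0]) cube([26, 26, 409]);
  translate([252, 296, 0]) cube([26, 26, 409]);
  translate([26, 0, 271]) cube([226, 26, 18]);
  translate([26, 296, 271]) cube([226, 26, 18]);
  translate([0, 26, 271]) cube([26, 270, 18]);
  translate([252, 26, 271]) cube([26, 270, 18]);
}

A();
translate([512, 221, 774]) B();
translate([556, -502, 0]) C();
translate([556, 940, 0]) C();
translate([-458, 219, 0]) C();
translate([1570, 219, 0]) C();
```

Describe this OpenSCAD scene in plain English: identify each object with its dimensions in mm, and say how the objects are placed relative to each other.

A is a table with a 1390×760 mm rectangular top, 35 mm thick, top surface at z = 774 mm, supported by four round legs of 46 mm diameter, each leg's bounding box inset 60 mm from the nearest pair of top edges, running from the floor.

B is an open storage box with external size 366×318×282 mm and wall thickness 17 mm (the base is also 17 mm thick). The base covers the whole footprint; the four walls stand on the base, with the y-facing walls full-width and the x-facing walls fitting between their inner faces.

C is a simple wooden stool: a rectangular seat 278 mm (x) by 322 mm (y), 25 mm thick, top face at z = 434 mm, on four square legs, each 26×26 mm in cross-section. The legs rest on z = 0, each flush with a corner of the seat. Four stretchers, 26 mm wide and 18 mm tall, connect adjacent legs with their undersides at z = 271 mm, each running between the inner faces of the legs it joins and aligned with the legs' outer faces on the other axis.

The open box is on top of the table, centred. Four stools sit around the table at the −y, +y, −x, +x sides.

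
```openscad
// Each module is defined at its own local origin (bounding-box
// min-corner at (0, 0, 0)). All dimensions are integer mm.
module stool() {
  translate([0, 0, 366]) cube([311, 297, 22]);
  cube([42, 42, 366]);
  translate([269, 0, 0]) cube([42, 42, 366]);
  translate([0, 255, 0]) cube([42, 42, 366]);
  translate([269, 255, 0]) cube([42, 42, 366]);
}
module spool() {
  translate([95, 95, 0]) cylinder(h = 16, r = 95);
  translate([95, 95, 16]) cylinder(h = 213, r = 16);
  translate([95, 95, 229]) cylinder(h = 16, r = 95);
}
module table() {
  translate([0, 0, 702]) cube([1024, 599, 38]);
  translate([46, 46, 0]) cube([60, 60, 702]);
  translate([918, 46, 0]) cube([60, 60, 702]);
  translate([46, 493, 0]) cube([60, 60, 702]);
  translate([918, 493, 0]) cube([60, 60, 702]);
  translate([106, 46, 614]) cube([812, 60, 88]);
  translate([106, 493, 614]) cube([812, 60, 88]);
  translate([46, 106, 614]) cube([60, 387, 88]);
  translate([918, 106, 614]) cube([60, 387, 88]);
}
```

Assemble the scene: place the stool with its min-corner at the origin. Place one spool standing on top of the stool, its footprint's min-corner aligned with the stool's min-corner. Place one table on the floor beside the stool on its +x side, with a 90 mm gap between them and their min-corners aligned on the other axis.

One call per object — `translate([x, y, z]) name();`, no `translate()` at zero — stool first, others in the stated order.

stool();
translate([0, 0, 388]) spool();
translate([401, 0, 0]) table();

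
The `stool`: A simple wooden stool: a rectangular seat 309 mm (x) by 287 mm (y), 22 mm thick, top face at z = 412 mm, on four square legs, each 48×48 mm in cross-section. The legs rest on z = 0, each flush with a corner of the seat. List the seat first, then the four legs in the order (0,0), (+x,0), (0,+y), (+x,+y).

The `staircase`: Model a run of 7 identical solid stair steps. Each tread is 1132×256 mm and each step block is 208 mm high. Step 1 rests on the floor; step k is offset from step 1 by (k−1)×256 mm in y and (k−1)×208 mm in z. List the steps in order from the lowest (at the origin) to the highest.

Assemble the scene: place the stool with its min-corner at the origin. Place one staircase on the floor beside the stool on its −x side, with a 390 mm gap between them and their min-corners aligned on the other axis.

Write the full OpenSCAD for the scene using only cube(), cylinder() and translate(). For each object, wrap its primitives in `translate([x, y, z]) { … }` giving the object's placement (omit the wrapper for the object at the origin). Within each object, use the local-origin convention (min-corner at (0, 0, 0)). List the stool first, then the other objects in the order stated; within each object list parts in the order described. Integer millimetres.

translate([0, 0, 390]) cube([309, 287, 22]);
cube([48, 48, 390]);
translate([261, 0, 0]) cube([48, 48, 390]);
translate([0, 239, 0]) cube([48, 48, 390]);
translate([261, 239, 0]) cube([48, 48, 390]);
translate([-1522, 0, 0]) {
  cube([1132, 256, 208]);
  translate([0, 256, 208]) cube([1132, 256, 208]);
  translate([0, 512, 416]) cube([1132, 256, 208]);
  translate([0, 768, 624]) cube([1132, 256, 208]);
  translate([0, 1024, 832]) cube([1132, 256, 208]);
  translate([0, 1280, 1040]) cube([1132, 256, 208]);
  translate([0, 1536, 1248]) cube([1132, 256, 208]);
}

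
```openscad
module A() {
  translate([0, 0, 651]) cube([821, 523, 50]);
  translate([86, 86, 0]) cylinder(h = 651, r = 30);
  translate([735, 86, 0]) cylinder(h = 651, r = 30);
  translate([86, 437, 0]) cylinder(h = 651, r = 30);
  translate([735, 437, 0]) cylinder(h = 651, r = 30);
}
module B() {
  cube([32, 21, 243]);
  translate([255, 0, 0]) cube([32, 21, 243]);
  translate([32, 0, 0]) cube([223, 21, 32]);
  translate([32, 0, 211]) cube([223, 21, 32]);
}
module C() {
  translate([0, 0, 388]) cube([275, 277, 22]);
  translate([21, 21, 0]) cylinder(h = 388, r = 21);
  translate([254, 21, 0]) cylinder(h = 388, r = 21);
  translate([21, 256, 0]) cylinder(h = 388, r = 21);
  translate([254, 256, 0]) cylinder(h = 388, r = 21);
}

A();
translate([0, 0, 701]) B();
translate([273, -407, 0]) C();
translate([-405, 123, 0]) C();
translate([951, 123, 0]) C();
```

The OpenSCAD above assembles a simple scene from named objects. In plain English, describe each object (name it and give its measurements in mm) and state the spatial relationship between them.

A is a table: top 821 mm (x) × 523 mm (y), 50 mm thick, upper face at z = 701 mm, on four round legs of 60 mm diameter, each leg's bounding box inset 56 mm from the nearest pair of top edges, running from z = 0 to the bottom of the top.

B is a rectangular picture frame lying in the x–z plane (depth along y). The opening is 223 mm wide (x) by 179 mm tall (z), surrounded by a border 32 mm wide on all four sides. The frame is 21 mm deep and is made of two full-height vertical stiles with two horizontal rails fitted between them.

C is a four-legged stool. The seat is a 275×277×22 mm slab whose top surface is at z = 410 mm; four round legs, each 42 mm in diameter, run from the floor (z = 0) to the underside of the seat, each leg's axis is inset half a diameter from the nearest pair of seat edges (so the leg's bounding box is flush with the corner).

The picture frame is on top of the table. Three stools sit around the table at the −y, −x, +x sides.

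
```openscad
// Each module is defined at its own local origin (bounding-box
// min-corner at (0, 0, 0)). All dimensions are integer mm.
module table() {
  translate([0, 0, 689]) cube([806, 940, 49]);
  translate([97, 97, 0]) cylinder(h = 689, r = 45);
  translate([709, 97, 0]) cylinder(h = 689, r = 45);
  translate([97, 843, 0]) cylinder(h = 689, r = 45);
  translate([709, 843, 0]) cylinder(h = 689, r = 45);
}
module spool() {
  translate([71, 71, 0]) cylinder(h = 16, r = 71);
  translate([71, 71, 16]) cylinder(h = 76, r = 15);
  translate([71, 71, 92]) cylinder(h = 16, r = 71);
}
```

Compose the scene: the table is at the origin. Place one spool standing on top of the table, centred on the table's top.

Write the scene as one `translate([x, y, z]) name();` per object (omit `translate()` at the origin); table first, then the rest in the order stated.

table();
translate([332, 399, 738]) spool();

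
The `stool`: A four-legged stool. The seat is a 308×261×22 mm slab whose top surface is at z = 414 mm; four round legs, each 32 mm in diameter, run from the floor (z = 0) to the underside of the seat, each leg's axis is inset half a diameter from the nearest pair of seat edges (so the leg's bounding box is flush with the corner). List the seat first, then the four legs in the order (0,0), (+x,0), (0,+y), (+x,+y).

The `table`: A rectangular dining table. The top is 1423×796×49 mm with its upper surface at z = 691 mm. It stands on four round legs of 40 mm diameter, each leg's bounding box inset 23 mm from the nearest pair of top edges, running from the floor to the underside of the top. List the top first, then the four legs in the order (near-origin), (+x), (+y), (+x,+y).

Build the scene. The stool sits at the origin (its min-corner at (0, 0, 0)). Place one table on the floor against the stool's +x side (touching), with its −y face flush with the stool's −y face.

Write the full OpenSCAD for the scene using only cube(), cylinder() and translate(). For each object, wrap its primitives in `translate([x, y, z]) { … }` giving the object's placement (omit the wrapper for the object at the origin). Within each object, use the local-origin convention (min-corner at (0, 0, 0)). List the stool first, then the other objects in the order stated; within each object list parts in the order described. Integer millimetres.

translate([0, 0, 392]) cube([308, 261, 22]);
translate([16, 16, 0]) cylinder(h = 392, r = 16);
translate([292, 16, 0]) cylinder(h = 392, r = 16);
translate([16, 245, 0]) cylinder(h = 392, r = 16);
translate([292, 245, 0]) cylinder(h = 392, r = 16);
translate([308, 0, 0]) {
  translate([0, 0, 642]) cube([1423, 796, 49]);
  translate([43, 43, 0]) cylinder(h = 642, r = 20);
  translate([1380, 43, 0]) cylinder(h = 642, r = 20);
  translate([43, 753, 0]) cylinder(h = 642, r = 20);
  translate([1380, 753, 0]) cylinder(h = 642, r = 20);
}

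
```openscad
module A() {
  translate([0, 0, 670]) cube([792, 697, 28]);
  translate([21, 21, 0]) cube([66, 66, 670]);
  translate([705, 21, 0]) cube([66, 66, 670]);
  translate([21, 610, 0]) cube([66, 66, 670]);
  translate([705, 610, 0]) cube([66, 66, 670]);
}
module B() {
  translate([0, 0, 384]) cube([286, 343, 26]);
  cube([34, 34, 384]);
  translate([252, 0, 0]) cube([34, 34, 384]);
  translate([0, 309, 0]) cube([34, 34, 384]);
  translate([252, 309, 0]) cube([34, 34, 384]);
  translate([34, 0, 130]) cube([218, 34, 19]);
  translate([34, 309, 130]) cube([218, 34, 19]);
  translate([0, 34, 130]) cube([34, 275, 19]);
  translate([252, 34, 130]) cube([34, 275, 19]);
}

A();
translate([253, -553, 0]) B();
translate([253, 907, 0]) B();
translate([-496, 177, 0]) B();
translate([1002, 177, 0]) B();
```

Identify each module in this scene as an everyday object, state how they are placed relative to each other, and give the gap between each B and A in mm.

Each stool's nearest face is 210 mm from the table's bounding box.

A is a table. B is a stool. Four stools sit around the table at the −y, +y, −x, +x sides. The gap between each stool and the table is 210 mm.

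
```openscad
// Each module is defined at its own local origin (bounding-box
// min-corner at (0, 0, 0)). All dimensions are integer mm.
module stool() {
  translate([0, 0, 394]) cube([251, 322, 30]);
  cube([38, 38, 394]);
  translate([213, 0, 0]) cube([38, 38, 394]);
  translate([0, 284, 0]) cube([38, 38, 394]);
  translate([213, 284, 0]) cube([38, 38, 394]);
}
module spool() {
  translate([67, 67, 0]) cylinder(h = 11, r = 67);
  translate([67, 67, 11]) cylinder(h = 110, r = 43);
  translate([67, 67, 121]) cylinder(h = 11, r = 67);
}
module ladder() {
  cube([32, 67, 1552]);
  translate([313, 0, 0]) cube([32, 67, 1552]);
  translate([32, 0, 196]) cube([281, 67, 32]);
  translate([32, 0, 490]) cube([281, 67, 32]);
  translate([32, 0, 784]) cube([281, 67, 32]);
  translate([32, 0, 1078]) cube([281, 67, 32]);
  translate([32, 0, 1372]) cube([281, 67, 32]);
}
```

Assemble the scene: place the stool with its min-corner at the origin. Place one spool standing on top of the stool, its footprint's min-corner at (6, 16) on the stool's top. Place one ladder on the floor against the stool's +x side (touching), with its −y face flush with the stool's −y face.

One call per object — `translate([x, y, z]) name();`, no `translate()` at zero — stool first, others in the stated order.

stool();
translate([6, 16, 424]) spool();
translate([251, 0, 0]) ladder();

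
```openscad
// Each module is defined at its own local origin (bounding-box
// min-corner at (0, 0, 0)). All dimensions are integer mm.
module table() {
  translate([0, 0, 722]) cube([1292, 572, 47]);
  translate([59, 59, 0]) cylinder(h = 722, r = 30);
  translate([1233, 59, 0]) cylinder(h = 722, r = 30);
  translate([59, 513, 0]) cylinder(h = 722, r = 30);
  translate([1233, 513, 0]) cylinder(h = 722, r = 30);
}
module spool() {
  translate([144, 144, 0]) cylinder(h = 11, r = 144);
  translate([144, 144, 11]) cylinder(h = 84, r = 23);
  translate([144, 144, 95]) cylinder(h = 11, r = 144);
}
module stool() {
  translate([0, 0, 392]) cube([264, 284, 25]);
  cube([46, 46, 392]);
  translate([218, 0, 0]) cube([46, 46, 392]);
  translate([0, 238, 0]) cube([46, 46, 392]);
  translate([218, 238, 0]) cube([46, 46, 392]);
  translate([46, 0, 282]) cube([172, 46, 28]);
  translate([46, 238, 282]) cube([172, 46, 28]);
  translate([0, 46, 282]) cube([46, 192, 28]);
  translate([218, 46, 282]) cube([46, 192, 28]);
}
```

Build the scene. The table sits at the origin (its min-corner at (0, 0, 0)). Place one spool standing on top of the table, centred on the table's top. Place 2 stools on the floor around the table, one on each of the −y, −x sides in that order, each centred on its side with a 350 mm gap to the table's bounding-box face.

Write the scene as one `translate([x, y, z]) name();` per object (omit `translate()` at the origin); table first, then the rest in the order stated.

table();
translate([502, 142, 769]) spool();
translate([514, -634, 0]) stool();
translate([-614, 144, 0]) stool();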